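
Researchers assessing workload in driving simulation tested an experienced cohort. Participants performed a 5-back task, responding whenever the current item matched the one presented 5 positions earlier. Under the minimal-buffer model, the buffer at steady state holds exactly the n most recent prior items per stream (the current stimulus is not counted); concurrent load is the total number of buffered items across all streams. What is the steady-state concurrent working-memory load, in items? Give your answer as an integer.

5

The buffer holds the 5 most recent prior items.
Steady-state concurrent load = 5 items.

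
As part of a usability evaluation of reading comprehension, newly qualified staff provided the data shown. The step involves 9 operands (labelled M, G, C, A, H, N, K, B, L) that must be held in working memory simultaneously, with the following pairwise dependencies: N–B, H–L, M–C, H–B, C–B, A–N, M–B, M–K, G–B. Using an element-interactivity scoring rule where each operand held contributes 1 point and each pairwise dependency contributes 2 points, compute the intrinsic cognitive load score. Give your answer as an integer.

Count of operands held simultaneously: 9.
Count of pairwise dependencies listed: 9.
Element contribution: 9 × 1 = 9.
Interaction contribution: 9 × 2 = 18.
Intrinsic load = 9 + 18 = 27.

27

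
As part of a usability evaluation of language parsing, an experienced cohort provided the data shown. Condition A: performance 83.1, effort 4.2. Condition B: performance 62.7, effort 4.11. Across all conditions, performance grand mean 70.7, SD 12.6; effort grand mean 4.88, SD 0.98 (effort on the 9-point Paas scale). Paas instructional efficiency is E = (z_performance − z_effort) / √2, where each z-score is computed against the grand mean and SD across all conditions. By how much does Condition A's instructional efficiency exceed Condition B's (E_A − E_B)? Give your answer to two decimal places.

1.08

Condition A: z_P = (83.1 − 70.7)/12.6 = 0.9841; z_E = (4.2 − 4.88)/0.98 = -0.6939; E_A = (0.9841 − (-0.6939))/√2 = 1.1865.
Condition B: z_P = (62.7 − 70.7)/12.6 = -0.6349; z_E = (4.11 − 4.88)/0.98 = -0.7857; E_B = (-0.6349 − (-0.7857))/√2 = 0.1066.
E_A − E_B = 1.1865 − 0.1066 = 1.0799 ≈ 1.08.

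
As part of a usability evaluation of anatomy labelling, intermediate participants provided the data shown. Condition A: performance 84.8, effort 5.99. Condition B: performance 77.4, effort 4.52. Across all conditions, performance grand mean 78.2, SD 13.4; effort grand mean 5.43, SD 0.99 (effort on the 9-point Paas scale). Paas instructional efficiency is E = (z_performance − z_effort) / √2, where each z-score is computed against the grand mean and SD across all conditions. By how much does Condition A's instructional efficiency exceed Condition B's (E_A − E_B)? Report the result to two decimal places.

-0.66

Condition A: z_P = (84.8 − 78.2)/13.4 = 0.4925; z_E = (5.99 − 5.43)/0.99 = 0.5657; E_A = (0.4925 − 0.5657)/√2 = -0.0518.
Condition B: z_P = (77.4 − 78.2)/13.4 = -0.0597; z_E = (4.52 − 5.43)/0.99 = -0.9192; E_B = (-0.0597 − (-0.9192))/√2 = 0.6078.
E_A − E_B = -0.0518 − 0.6078 = -0.6596 ≈ -0.66.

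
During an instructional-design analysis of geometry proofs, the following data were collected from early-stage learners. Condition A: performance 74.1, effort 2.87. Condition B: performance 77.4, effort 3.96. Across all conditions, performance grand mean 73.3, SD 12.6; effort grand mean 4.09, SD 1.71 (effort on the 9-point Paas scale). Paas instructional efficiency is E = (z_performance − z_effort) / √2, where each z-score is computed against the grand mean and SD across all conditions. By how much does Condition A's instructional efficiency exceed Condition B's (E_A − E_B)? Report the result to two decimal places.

0.27

Condition A: z_P = (74.1 − 73.3)/12.6 = 0.0635; z_E = (2.87 − 4.09)/1.71 = -0.7135; E_A = (0.0635 − (-0.7135))/√2 = 0.5494.
Condition B: z_P = (77.4 − 73.3)/12.6 = 0.3254; z_E = (3.96 − 4.09)/1.71 = -0.0760; E_B = (0.3254 − (-0.0760))/√2 = 0.2838.
E_A − E_B = 0.5494 − 0.2838 = 0.2656 ≈ 0.27.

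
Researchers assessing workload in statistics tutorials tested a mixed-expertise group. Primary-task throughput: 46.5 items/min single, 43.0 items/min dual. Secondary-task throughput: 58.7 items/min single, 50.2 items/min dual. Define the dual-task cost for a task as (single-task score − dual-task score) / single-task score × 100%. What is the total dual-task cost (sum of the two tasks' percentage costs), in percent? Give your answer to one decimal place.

22.0

Primary cost = (46.5 − 43.0) / 46.5 × 100% = 7.5269%.
Secondary cost = (58.7 − 50.2) / 58.7 × 100% = 14.4804%.
Total = 7.5269% + 14.4804% = 22.0073% ≈ 22.0%.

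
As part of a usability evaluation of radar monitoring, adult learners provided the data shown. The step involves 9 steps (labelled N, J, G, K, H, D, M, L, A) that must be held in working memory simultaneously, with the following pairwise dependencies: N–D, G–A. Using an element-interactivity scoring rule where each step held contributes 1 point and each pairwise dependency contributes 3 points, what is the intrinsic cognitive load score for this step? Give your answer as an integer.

15

Count of steps held simultaneously: 9.
Count of pairwise dependencies listed: 2.
Element contribution: 9 × 1 = 9.
Interaction contribution: 2 × 3 = 6.
Intrinsic load = 9 + 6 = 15.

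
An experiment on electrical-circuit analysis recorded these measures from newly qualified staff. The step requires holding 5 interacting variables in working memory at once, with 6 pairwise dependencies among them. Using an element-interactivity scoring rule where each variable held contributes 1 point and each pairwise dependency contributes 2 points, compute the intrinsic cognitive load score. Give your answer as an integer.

Element contribution: 5 × 1 = 5.
Interaction contribution: 6 × 2 = 12.
Intrinsic load = 5 + 12 = 17.

17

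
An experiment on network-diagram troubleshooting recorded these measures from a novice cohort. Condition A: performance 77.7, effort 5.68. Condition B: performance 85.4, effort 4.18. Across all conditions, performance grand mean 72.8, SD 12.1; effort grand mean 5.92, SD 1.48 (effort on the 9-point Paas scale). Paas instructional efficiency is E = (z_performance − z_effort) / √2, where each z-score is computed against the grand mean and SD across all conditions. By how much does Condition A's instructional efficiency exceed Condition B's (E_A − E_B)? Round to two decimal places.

Condition A: z_P = (77.7 − 72.8)/12.1 = 0.4050; z_E = (5.68 − 5.92)/1.48 = -0.1622; E_A = (0.4050 − (-0.1622))/√2 = 0.4011.
Condition B: z_P = (85.4 − 72.8)/12.1 = 1.0413; z_E = (4.18 − 5.92)/1.48 = -1.1757; E_B = (1.0413 − (-1.1757))/√2 = 1.5677.
E_A − E_B = 0.4011 − 1.5677 = -1.1666 ≈ -1.17.

-1.17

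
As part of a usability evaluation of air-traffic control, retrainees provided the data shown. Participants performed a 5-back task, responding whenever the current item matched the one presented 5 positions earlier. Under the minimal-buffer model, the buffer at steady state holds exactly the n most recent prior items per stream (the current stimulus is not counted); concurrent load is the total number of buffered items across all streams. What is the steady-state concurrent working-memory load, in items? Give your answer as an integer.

5

The buffer holds the 5 most recent prior items.
Steady-state concurrent load = 5 items.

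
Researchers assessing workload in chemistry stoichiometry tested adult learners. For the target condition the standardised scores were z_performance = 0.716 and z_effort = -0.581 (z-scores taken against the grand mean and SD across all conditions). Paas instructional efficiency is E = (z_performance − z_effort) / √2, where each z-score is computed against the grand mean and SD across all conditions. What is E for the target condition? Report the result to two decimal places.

z_P − z_E = 0.716 − (-0.581) = 1.2970.
E = 1.2970 / √2 = 1.2970 / 1.41421 = 0.9171 ≈ 0.92.

0.92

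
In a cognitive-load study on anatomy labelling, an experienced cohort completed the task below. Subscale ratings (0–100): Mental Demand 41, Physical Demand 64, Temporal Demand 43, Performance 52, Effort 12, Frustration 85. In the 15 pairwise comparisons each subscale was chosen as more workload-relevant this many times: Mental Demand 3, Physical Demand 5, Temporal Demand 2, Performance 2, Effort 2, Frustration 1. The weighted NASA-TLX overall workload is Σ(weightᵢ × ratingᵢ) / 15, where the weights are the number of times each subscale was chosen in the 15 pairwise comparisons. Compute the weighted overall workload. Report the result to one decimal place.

49.5

The tallies are the weights (they sum to 15).
Weighted sum = 3·41 + 5·64 + 2·43 + 2·52 + 2·12 + 1·85
            = 123 + 320 + 86 + 104 + 24 + 85 = 742.
Overall workload = 742 / 15 = 49.4667 ≈ 49.5.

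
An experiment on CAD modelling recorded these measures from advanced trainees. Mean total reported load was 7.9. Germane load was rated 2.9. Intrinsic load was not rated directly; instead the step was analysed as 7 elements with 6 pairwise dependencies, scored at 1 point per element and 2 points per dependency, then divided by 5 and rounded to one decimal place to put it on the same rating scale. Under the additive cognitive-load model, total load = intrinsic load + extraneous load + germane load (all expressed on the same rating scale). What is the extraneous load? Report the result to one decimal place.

1.2

Intrinsic (element-interactivity): (7 × 1 + 6 × 2) / 5 = 19 / 5 = 3.8000 → 3.8.
extraneous load = total − intrinsic − germane
             = 7.9 − 3.8 − 2.9 = 1.2.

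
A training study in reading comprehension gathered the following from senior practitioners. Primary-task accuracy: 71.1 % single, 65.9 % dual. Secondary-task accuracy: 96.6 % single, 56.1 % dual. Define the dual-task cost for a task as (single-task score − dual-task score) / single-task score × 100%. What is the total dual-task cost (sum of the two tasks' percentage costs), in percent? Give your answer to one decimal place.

49.2

Primary cost = (71.1 − 65.9) / 71.1 × 100% = 7.3136%.
Secondary cost = (96.6 − 56.1) / 96.6 × 100% = 41.9255%.
Total = 7.3136% + 41.9255% = 49.2391% ≈ 49.2%.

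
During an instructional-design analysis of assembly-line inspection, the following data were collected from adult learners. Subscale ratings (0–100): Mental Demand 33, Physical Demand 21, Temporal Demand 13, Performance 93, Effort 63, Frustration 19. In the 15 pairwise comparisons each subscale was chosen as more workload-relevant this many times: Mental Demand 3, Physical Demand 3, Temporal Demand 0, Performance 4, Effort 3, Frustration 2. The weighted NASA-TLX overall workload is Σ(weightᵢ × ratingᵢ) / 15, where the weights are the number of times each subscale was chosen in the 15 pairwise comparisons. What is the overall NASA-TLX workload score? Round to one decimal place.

50.7

The tallies are the weights (they sum to 15).
Weighted sum = 3·33 + 3·21 + 0·13 + 4·93 + 3·63 + 2·19
            = 99 + 63 + 0 + 372 + 189 + 38 = 761.
Overall workload = 761 / 15 = 50.7333 ≈ 50.7.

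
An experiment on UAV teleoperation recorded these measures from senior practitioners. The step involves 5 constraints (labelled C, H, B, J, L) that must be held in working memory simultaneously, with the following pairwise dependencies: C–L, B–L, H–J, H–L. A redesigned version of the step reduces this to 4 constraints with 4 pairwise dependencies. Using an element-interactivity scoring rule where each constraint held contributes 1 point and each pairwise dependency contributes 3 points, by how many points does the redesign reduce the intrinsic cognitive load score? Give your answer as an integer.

1

Original: 5 × 1 + 4 × 3 = 5 + 12 = 17.
Redesigned: 4 × 1 + 4 × 3 = 4 + 12 = 16.
Reduction = 17 − 16 = 1.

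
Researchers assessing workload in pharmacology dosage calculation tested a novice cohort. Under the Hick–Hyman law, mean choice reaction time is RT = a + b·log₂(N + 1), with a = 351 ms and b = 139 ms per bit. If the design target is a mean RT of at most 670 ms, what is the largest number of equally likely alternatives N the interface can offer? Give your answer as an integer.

Set 351 + 139·log₂(N + 1) ≤ 670.
log₂(N + 1) ≤ (670 − 351) / 139 = 2.2950.
N + 1 ≤ 2^2.2950 = 4.9075.
N ≤ 3.9075, so the largest integer N is 3.

3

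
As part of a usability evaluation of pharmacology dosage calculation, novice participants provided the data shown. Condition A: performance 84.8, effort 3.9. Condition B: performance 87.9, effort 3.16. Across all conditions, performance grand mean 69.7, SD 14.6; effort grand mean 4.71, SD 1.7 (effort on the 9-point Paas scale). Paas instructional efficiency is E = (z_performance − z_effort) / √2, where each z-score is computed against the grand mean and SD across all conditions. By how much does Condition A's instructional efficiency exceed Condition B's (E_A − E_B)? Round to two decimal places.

-0.46

Condition A: z_P = (84.8 − 69.7)/14.6 = 1.0342; z_E = (3.9 − 4.71)/1.7 = -0.4765; E_A = (1.0342 − (-0.4765))/√2 = 1.0682.
Condition B: z_P = (87.9 − 69.7)/14.6 = 1.2466; z_E = (3.16 − 4.71)/1.7 = -0.9118; E_B = (1.2466 − (-0.9118))/√2 = 1.5262.
E_A − E_B = 1.0682 − 1.5262 = -0.4580 ≈ -0.46.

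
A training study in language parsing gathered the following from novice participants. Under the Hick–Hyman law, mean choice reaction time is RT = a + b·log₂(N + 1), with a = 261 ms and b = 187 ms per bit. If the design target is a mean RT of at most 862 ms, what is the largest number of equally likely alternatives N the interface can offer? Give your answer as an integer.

Set 261 + 187·log₂(N + 1) ≤ 862.
log₂(N + 1) ≤ (862 − 261) / 187 = 3.2139.
N + 1 ≤ 2^3.2139 = 9.2786.
N ≤ 8.2786, so the largest integer N is 8.

8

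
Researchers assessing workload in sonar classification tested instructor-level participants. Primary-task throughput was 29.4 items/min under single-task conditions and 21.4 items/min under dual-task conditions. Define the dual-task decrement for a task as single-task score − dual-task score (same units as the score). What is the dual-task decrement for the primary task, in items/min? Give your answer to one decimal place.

Decrement = 29.4 − 21.4 = 8.0000 items/min ≈ 8.0 items/min.

8.0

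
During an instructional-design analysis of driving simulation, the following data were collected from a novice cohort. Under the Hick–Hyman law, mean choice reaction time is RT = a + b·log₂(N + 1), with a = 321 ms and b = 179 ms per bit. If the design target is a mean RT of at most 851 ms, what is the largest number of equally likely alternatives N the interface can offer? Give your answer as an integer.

6

Set 321 + 179·log₂(N + 1) ≤ 851.
log₂(N + 1) ≤ (851 − 321) / 179 = 2.9609.
N + 1 ≤ 2^2.9609 = 7.7861.
N ≤ 6.7861, so the largest integer N is 6.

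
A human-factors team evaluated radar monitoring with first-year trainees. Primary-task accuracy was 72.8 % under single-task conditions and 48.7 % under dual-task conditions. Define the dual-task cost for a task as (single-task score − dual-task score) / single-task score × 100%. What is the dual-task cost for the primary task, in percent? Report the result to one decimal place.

Cost = (72.8 − 48.7) / 72.8 × 100%
     = 24.1000 / 72.8 × 100% = 33.1044%.
≈ 33.1%.

33.1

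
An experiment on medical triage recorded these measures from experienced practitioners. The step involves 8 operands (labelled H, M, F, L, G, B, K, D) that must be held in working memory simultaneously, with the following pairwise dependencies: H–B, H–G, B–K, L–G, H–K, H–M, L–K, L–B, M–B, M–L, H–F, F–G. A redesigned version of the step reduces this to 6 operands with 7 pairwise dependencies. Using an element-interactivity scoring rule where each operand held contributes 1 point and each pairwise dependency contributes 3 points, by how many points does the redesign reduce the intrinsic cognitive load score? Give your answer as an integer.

Original: 8 × 1 + 12 × 3 = 8 + 36 = 44.
Redesigned: 6 × 1 + 7 × 3 = 6 + 21 = 27.
Reduction = 44 − 27 = 17.

17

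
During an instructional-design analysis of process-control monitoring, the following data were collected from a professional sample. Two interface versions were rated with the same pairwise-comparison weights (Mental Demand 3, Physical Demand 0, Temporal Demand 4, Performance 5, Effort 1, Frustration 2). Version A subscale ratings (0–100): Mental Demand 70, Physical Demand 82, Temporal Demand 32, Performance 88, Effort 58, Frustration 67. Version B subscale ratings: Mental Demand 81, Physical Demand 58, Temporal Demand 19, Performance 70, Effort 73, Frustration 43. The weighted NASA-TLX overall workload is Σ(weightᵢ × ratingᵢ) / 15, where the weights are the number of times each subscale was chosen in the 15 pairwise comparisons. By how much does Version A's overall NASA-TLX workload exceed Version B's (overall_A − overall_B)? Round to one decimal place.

Version A weighted sum = 3·70 + 0·82 + 4·32 + 5·88 + 1·58 + 2·67 = 210 + 0 + 128 + 440 + 58 + 134 = 970; overall_A = 970/15 = 64.6667.
Version B weighted sum = 3·81 + 0·58 + 4·19 + 5·70 + 1·73 + 2·43 = 243 + 0 + 76 + 350 + 73 + 86 = 828; overall_B = 828/15 = 55.2000.
Difference = 64.6667 − 55.2000 = 9.4667 ≈ 9.5.

9.5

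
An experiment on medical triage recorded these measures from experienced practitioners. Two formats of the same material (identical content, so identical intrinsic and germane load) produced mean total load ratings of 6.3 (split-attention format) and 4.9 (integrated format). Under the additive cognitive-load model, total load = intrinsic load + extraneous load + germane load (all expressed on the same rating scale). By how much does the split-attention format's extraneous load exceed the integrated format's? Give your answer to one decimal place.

Intrinsic and germane load are equal across formats, so the difference in total load equals the difference in extraneous load.
Extraneous-load difference = 6.3 − 4.9 = 1.4.

1.4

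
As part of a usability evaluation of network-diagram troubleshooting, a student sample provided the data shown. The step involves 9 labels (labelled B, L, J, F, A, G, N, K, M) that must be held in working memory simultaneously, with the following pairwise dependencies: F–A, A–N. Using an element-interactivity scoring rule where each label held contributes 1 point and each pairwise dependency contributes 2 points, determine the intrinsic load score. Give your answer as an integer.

13

Count of labels held simultaneously: 9.
Count of pairwise dependencies listed: 2.
Element contribution: 9 × 1 = 9.
Interaction contribution: 2 × 2 = 4.
Intrinsic load = 9 + 4 = 13.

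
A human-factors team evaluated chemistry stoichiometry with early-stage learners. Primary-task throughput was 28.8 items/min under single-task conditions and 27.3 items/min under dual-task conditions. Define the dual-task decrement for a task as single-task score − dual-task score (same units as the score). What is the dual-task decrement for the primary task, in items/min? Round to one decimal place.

Decrement = 28.8 − 27.3 = 1.5000 items/min ≈ 1.5 items/min.

1.5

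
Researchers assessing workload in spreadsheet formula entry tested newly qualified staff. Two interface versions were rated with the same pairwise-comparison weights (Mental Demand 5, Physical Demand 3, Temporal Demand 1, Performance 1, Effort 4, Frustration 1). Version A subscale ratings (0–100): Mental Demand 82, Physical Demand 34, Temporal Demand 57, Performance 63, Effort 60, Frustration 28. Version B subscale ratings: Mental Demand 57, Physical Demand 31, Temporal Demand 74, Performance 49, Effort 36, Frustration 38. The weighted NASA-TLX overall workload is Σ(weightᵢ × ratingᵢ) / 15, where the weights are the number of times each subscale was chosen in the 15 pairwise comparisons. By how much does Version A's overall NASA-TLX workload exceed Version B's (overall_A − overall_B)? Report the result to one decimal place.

14.5

Version A weighted sum = 5·82 + 3·34 + 1·57 + 1·63 + 4·60 + 1·28 = 410 + 102 + 57 + 63 + 240 + 28 = 900; overall_A = 900/15 = 60.0000.
Version B weighted sum = 5·57 + 3·31 + 1·74 + 1·49 + 4·36 + 1·38 = 285 + 93 + 74 + 49 + 144 + 38 = 683; overall_B = 683/15 = 45.5333.
Difference = 60.0000 − 45.5333 = 14.4667 ≈ 14.5.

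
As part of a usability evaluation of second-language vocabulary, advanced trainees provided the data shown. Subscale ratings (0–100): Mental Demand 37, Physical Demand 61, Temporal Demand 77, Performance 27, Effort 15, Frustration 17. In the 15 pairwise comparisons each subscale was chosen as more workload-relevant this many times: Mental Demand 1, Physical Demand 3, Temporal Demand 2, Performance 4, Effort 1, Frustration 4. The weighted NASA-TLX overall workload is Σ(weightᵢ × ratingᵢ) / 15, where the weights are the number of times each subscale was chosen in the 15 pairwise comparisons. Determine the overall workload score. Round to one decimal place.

37.7

The tallies are the weights (they sum to 15).
Weighted sum = 1·37 + 3·61 + 2·77 + 4·27 + 1·15 + 4·17
            = 37 + 183 + 154 + 108 + 15 + 68 = 565.
Overall workload = 565 / 15 = 37.6667 ≈ 37.7.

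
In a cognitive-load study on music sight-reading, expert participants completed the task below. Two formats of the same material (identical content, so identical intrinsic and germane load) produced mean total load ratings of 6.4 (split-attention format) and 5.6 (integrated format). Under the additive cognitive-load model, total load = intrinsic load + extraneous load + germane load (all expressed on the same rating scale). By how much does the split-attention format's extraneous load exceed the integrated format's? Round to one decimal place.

0.8

Intrinsic and germane load are equal across formats, so the difference in total load equals the difference in extraneous load.
Extraneous-load difference = 6.4 − 5.6 = 0.8.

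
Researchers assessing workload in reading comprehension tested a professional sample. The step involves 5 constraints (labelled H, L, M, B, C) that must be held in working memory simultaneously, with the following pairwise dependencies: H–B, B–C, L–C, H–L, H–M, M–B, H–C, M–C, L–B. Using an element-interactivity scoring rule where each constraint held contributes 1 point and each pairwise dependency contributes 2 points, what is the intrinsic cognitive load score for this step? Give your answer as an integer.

Count of constraints held simultaneously: 5.
Count of pairwise dependencies listed: 9.
Element contribution: 5 × 1 = 5.
Interaction contribution: 9 × 2 = 18.
Intrinsic load = 5 + 18 = 23.

23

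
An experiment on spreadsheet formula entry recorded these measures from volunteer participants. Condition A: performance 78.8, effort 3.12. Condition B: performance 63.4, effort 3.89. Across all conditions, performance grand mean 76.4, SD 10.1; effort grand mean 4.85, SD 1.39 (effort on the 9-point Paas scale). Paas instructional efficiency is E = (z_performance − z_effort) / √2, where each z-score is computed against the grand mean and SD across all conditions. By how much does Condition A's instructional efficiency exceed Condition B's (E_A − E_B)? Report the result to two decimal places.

Condition A: z_P = (78.8 − 76.4)/10.1 = 0.2376; z_E = (3.12 − 4.85)/1.39 = -1.2446; E_A = (0.2376 − (-1.2446))/√2 = 1.0481.
Condition B: z_P = (63.4 − 76.4)/10.1 = -1.2871; z_E = (3.89 − 4.85)/1.39 = -0.6906; E_B = (-1.2871 − (-0.6906))/√2 = -0.4218.
E_A − E_B = 1.0481 − (-0.4218) = 1.4699 ≈ 1.47.

1.47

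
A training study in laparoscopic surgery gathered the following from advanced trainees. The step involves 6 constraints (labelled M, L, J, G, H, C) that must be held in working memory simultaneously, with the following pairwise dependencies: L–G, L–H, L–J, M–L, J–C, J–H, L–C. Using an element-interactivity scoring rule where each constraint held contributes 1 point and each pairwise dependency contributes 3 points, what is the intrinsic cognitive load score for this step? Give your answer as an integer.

Count of constraints held simultaneously: 6.
Count of pairwise dependencies listed: 7.
Element contribution: 6 × 1 = 6.
Interaction contribution: 7 × 3 = 21.
Intrinsic load = 6 + 21 = 27.

27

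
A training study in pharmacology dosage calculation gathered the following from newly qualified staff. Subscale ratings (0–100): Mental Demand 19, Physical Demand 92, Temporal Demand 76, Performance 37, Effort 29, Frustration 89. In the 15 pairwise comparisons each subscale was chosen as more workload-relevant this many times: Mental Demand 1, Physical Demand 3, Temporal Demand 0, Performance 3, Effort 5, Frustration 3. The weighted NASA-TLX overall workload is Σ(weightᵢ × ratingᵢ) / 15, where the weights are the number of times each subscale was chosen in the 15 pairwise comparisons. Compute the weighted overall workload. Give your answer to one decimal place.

The tallies are the weights (they sum to 15).
Weighted sum = 1·19 + 3·92 + 0·76 + 3·37 + 5·29 + 3·89
            = 19 + 276 + 0 + 111 + 145 + 267 = 818.
Overall workload = 818 / 15 = 54.5333 ≈ 54.5.

54.5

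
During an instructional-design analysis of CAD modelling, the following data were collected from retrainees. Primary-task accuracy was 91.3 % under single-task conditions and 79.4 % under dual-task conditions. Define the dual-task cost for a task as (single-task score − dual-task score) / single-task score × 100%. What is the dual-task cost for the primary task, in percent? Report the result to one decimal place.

Cost = (91.3 − 79.4) / 91.3 × 100%
     = 11.9000 / 91.3 × 100% = 13.0340%.
≈ 13.0%.

13.0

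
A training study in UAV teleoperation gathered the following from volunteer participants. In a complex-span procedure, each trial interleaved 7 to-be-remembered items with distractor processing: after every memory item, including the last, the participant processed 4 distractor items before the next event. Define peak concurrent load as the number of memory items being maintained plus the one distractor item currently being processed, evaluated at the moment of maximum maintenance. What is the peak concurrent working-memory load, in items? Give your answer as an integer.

8

Maintenance is greatest during the distractor(s) after memory item 7: all 7 memory items are being held.
One distractor item is concurrently being processed.
Peak concurrent load = 7 + 1 = 8 items.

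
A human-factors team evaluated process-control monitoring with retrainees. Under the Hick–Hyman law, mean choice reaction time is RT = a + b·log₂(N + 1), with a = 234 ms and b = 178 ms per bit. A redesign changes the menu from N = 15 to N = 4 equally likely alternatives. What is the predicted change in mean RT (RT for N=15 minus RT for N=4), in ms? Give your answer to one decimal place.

RT(15) = 234 + 178·log₂(16) = 234 + 178·4.0000 = 946.0000 ms.
RT(4) = 234 + 178·log₂(5) = 234 + 178·2.3219 = 647.2982 ms.
Difference = 946.0000 − 647.2982 = 298.7018 ≈ 298.7 ms.

298.7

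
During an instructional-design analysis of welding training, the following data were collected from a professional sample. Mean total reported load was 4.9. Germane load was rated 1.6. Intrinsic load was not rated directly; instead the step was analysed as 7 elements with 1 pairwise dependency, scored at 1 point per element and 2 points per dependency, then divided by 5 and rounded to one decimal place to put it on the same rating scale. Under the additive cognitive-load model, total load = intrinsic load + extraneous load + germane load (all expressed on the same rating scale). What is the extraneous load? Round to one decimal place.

Intrinsic (element-interactivity): (7 × 1 + 1 × 2) / 5 = 9 / 5 = 1.8000 → 1.8.
extraneous load = total − intrinsic − germane
             = 4.9 − 1.8 − 1.6 = 1.5.

1.5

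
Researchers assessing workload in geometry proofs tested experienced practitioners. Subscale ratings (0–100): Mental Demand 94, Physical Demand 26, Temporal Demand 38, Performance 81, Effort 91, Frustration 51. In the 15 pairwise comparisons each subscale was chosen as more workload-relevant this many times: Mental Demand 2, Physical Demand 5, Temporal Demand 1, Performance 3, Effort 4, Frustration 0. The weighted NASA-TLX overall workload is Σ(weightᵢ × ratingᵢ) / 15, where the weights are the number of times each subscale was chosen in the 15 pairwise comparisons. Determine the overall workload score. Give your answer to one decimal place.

64.2

The tallies are the weights (they sum to 15).
Weighted sum = 2·94 + 5·26 + 1·38 + 3·81 + 4·91 + 0·51
            = 188 + 130 + 38 + 243 + 364 + 0 = 963.
Overall workload = 963 / 15 = 64.2000 ≈ 64.2.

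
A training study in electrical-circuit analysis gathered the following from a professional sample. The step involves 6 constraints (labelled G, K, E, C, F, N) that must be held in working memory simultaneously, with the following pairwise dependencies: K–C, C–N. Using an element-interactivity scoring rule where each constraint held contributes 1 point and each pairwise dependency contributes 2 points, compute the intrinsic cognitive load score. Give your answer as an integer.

10

Count of constraints held simultaneously: 6.
Count of pairwise dependencies listed: 2.
Element contribution: 6 × 1 = 6.
Interaction contribution: 2 × 2 = 4.
Intrinsic load = 6 + 4 = 10.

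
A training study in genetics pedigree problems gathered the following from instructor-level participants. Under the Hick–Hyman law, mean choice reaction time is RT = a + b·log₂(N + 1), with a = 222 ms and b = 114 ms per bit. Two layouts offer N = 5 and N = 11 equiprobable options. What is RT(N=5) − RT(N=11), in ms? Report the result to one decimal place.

-114.0

RT(5) = 222 + 114·log₂(6) = 222 + 114·2.5850 = 516.6900 ms.
RT(11) = 222 + 114·log₂(12) = 222 + 114·3.5850 = 630.6900 ms.
Difference = 516.6900 − 630.6900 = -114.0000 ≈ -114.0 ms.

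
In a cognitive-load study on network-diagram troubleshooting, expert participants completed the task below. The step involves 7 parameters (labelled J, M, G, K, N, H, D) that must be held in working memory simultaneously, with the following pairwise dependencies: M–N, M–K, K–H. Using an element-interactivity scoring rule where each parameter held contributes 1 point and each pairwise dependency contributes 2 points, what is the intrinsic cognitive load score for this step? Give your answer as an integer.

13

Count of parameters held simultaneously: 7.
Count of pairwise dependencies listed: 3.
Element contribution: 7 × 1 = 7.
Interaction contribution: 3 × 2 = 6.
Intrinsic load = 7 + 6 = 13.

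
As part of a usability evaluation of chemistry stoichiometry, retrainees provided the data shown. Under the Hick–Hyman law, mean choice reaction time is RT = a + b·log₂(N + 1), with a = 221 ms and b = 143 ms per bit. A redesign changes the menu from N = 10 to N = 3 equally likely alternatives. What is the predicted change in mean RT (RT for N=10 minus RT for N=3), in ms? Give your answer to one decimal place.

208.7

RT(10) = 221 + 143·log₂(11) = 221 + 143·3.4594 = 715.6942 ms.
RT(3) = 221 + 143·log₂(4) = 221 + 143·2.0000 = 507.0000 ms.
Difference = 715.6942 − 507.0000 = 208.6942 ≈ 208.7 ms.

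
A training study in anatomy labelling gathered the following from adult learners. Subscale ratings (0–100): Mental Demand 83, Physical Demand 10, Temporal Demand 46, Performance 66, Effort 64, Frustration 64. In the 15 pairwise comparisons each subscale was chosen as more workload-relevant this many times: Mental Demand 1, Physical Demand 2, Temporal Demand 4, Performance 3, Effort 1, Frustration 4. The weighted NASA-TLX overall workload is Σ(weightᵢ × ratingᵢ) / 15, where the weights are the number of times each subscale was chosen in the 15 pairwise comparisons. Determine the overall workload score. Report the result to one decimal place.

The tallies are the weights (they sum to 15).
Weighted sum = 1·83 + 2·10 + 4·46 + 3·66 + 1·64 + 4·64
            = 83 + 20 + 184 + 198 + 64 + 256 = 805.
Overall workload = 805 / 15 = 53.6667 ≈ 53.7.

53.7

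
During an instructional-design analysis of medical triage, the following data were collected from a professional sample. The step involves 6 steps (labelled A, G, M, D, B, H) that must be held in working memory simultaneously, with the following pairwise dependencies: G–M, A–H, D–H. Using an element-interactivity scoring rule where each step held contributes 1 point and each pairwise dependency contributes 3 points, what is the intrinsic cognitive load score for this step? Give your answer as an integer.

15

Count of steps held simultaneously: 6.
Count of pairwise dependencies listed: 3.
Element contribution: 6 × 1 = 6.
Interaction contribution: 3 × 3 = 9.
Intrinsic load = 6 + 9 = 15.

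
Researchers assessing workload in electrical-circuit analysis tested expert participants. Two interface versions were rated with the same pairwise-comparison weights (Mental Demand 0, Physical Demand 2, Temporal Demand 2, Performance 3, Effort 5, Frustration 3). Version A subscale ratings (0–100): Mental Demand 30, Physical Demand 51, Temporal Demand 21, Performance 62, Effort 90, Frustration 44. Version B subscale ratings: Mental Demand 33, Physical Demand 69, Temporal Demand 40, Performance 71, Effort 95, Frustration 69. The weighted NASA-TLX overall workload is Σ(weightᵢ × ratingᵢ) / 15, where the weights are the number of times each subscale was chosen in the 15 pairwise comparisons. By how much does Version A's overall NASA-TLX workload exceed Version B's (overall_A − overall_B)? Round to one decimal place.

Version A weighted sum = 0·30 + 2·51 + 2·21 + 3·62 + 5·90 + 3·44 = 0 + 102 + 42 + 186 + 450 + 132 = 912; overall_A = 912/15 = 60.8000.
Version B weighted sum = 0·33 + 2·69 + 2·40 + 3·71 + 5·95 + 3·69 = 0 + 138 + 80 + 213 + 475 + 207 = 1113; overall_B = 1113/15 = 74.2000.
Difference = 60.8000 − 74.2000 = -13.4000 ≈ -13.4.

-13.4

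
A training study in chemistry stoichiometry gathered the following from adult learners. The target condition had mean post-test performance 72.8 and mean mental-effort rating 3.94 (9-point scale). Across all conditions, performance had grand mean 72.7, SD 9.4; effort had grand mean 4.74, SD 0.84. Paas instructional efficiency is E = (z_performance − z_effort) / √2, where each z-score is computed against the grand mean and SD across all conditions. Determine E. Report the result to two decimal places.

0.68

z_performance = (72.8 − 72.7) / 9.4 = 0.1000 / 9.4 = 0.0106.
z_effort = (3.94 − 4.74) / 0.84 = -0.8000 / 0.84 = -0.9524.
z_P − z_E = 0.0106 − (-0.9524) = 0.9630.
E = 0.9630 / √2 = 0.9630 / 1.41421 = 0.6809 ≈ 0.68.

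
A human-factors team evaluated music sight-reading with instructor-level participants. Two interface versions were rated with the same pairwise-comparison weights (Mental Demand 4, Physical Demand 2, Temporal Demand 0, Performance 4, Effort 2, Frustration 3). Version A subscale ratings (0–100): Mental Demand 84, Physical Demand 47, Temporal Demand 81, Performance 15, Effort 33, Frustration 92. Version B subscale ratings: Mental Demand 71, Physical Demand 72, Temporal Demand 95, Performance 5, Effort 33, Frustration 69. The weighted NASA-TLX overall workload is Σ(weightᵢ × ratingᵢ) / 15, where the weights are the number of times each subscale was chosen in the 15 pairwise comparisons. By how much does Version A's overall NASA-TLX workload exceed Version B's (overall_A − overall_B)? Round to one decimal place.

Version A weighted sum = 4·84 + 2·47 + 0·81 + 4·15 + 2·33 + 3·92 = 336 + 94 + 0 + 60 + 66 + 276 = 832; overall_A = 832/15 = 55.4667.
Version B weighted sum = 4·71 + 2·72 + 0·95 + 4·5 + 2·33 + 3·69 = 284 + 144 + 0 + 20 + 66 + 207 = 721; overall_B = 721/15 = 48.0667.
Difference = 55.4667 − 48.0667 = 7.4000 ≈ 7.4.

7.4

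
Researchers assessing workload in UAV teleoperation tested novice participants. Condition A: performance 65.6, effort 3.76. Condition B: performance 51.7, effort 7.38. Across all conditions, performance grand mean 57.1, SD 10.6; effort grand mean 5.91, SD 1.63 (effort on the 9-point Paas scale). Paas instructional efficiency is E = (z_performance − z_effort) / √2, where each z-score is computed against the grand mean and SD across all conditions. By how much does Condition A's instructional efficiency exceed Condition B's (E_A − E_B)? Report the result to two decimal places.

Condition A: z_P = (65.6 − 57.1)/10.6 = 0.8019; z_E = (3.76 − 5.91)/1.63 = -1.3190; E_A = (0.8019 − (-1.3190))/√2 = 1.4997.
Condition B: z_P = (51.7 − 57.1)/10.6 = -0.5094; z_E = (7.38 − 5.91)/1.63 = 0.9018; E_B = (-0.5094 − 0.9018)/√2 = -0.9979.
E_A − E_B = 1.4997 − (-0.9979) = 2.4976 ≈ 2.50.

2.50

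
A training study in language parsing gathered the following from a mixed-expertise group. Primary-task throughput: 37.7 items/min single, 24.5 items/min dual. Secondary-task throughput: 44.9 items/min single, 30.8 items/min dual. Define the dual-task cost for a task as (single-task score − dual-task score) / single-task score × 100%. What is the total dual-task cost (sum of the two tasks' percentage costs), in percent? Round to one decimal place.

66.4

Primary cost = (37.7 − 24.5) / 37.7 × 100% = 35.0133%.
Secondary cost = (44.9 − 30.8) / 44.9 × 100% = 31.4031%.
Total = 35.0133% + 31.4031% = 66.4164% ≈ 66.4%.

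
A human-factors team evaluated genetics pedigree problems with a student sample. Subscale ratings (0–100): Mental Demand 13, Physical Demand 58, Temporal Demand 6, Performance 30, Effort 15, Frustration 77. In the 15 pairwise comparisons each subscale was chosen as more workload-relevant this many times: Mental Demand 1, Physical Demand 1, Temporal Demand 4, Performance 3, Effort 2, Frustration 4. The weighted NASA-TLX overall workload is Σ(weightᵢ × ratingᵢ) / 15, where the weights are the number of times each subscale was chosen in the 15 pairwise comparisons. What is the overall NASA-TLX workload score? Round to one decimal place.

The tallies are the weights (they sum to 15).
Weighted sum = 1·13 + 1·58 + 4·6 + 3·30 + 2·15 + 4·77
            = 13 + 58 + 24 + 90 + 30 + 308 = 523.
Overall workload = 523 / 15 = 34.8667 ≈ 34.9.

34.9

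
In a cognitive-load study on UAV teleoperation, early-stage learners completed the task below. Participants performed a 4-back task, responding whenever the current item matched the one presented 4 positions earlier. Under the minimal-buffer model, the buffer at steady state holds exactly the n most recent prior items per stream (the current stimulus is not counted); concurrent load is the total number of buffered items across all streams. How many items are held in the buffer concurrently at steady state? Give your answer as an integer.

The buffer holds the 4 most recent prior items.
Steady-state concurrent load = 4 items.

4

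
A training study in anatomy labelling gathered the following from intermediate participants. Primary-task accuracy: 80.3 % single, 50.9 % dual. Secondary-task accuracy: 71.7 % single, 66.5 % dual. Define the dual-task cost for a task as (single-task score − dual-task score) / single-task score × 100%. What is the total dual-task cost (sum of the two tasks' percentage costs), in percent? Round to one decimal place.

Primary cost = (80.3 − 50.9) / 80.3 × 100% = 36.6127%.
Secondary cost = (71.7 − 66.5) / 71.7 × 100% = 7.2524%.
Total = 36.6127% + 7.2524% = 43.8651% ≈ 43.9%.

43.9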